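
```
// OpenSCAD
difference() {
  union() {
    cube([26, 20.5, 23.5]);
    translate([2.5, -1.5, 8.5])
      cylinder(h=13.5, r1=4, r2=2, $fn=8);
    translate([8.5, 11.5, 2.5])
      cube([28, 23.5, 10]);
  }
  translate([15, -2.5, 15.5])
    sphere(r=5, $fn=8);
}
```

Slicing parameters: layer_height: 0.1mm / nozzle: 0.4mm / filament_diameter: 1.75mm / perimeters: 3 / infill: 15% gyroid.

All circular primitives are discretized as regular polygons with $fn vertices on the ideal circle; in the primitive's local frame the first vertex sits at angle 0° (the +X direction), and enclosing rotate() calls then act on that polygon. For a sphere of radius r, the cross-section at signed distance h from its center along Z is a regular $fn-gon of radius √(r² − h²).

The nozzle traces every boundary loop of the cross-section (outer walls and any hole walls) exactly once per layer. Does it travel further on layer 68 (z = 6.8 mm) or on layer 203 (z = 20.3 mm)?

Layer 68 (z = 6.8): the cube (footprint 26×20.5) is included at this height (perimeter 93.00 mm); the cone at (2.5, -1.5) is not intersected at this z (z outside [8.5, 22]); the 28×23.5 cube at (8.5, 11.5) contributes its full rectangle (perimeter 103.00 mm); Combining (union): the regions partially overlap (shared area 157.50 mm²), so the edge portions inside another operand are dropped and the merged outline is re-measured after clipping — boundary = 143.00 mm; the sphere at (15, -2.5) does not reach this height (|z−center|=8.700 > r=5); Taking the first minus the rest: none of the subtracted shapes is present at this height, so the result so far is unchanged — boundary = 143.00 mm. So its perimeter = 143.00 mm. Layer 203 (z = 20.3): the 26×20.5 cube contributes its full rectangle (perimeter 93.00 mm); the cone at (2.5, -1.5) contributes a regular 8-gon of circumradius 2.252 (interpolated between r1=4 and r2=2 at t=0.874) (perimeter = 2·8·2.252·sin(180°/8) = 13.79 mm); the cube at (8.5, 11.5) is not intersected at this z (z outside [2.5, 12.5]); Taking the union: the regions partially overlap (shared area 1.35 mm²), so the edge portions inside another operand are dropped and the merged outline is re-measured after clipping — boundary = 99.88 mm; the sphere at (15, -2.5): section is a regular 8-gon, circumradius = √(r²−h²) = √(5²−4.8²) = 1.400 (perimeter = 2·8·1.400·sin(180°/8) = 8.57 mm); After the difference (first − rest): starting from that combined region, the r=5 sphere at (15, -2.5) misses the remaining region (no effect) — boundary = 99.88 mm. So its perimeter = 99.88 mm. Layer 68 is larger (143.00 vs 99.88 mm).

layer 68 (z = 6.8 mm)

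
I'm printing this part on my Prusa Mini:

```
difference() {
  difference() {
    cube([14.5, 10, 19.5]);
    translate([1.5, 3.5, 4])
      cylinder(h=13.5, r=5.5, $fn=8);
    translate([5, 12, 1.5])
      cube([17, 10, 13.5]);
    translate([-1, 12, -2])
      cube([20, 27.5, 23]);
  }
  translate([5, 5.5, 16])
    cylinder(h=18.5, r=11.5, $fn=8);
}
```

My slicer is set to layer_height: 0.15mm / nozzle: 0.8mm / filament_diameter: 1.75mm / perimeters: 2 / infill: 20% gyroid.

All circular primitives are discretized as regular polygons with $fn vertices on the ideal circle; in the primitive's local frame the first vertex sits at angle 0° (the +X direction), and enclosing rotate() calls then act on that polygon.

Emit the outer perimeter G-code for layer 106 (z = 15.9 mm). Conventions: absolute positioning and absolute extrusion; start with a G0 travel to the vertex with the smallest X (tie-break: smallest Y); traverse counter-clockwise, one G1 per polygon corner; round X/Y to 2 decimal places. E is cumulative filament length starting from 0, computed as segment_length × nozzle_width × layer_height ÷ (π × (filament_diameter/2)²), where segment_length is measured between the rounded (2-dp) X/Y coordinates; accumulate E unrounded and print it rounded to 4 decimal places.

G0 X0.00 Y8.38 Z15.90
G1 X1.50 Y9.00 E0.0810
G1 X5.39 Y7.39 E0.2910
G1 X7.00 Y3.50 E0.5011
G1 X5.55 Y0.00 E0.6901
G1 X14.50 Y0.00 E1.1366
G1 X14.50 Y10.00 E1.6355
G1 X0.00 Y10.00 E2.3589
G1 X0.00 Y8.38 E2.4397

At z = 15.9 mm: the 14.5×10 cube contributes its full rectangle; the r=5.5 cylinder at (1.5, 3.5) contributes a regular 8-gon of circumradius 5.5; the cube at (5, 12) is absent (z outside [1.5, 15]); the cube at (-1, 12) (footprint 20×27.5) is included at this height; After the difference (first − rest): starting from the 14.5×10 cube, the r=5.5 cylinder at (1.5, 3.5) partially overlaps it — only the 51.14 mm² overlap (of its 85.56 mm²) is removed, clipping the outline; the 20×27.5 cube at (-1, 12) misses the remaining region (no effect) — 1 connected region; the cylinder at (5, 5.5) does not reach this height (z outside [16, 34.5]); After the difference (first − rest): none of the subtracted shapes is present at this height, so that combined region is unchanged — 1 connected region. The outline is a single polygon with 8 vertices. Extrusion per mm of travel: 0.8 × 0.15 / (π × 0.875²) = 0.049890. Accumulating E over each segment gives final E = 2.4397.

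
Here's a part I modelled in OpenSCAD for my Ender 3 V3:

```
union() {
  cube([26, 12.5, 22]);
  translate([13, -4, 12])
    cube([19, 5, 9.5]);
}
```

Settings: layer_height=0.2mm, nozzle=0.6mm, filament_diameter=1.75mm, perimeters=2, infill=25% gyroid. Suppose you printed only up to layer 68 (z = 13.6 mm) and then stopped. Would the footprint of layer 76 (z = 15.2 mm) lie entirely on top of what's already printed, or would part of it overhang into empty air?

entirely on top

Compare the two slices. At z = 13.6: the 26×12.5 cube contributes its full rectangle (area 325.00 mm²); the cube at (13, -4) is present — its section is the full 19×5 rectangle (area 95.00 mm²); Combining (union): the regions partially overlap — summed areas 420.00 mm² minus the doubly-counted overlap 13.00 mm² gives 407.00 mm² — area = 407.00 mm². At z = 15.2: the cube (footprint 26×12.5) is included at this height (area 325.00 mm²); the cube at (13, -4) (footprint 19×5) is included at this height (area 95.00 mm²); Combining (union): the regions partially overlap — summed areas 420.00 mm² minus the doubly-counted overlap 13.00 mm² gives 407.00 mm² — area = 407.00 mm². Checking containment: the cross-section at z = 15.2 is a subset of the cross-section at z = 13.6.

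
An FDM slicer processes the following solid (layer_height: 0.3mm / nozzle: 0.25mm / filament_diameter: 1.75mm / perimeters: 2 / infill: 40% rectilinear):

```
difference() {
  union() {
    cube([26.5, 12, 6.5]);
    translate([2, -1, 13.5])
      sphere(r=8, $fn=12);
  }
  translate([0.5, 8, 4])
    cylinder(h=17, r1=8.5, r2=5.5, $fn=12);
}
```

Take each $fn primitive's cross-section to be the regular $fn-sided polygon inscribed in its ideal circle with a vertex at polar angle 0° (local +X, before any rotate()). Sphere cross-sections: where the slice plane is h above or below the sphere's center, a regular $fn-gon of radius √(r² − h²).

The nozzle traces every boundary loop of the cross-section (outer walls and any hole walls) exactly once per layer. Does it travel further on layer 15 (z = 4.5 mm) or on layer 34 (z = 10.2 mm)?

Layer 15 (z = 4.5): the cube (footprint 26.5×12) is included at this height (perimeter 77.00 mm); the sphere at (2, -1) does not reach this height (|z−center|=9.000 > r=8); Merging all regions: only the 26.5×12 cube is present, so the union is just that shape — boundary = 77.00 mm; the cone at (0.5, 8) contributes a regular 12-gon of circumradius 8.412 (interpolated between r1=8.5 and r2=5.5 at t=0.029) (perimeter = 2·12·8.412·sin(180°/12) = 52.25 mm); After the difference (first − rest): starting from that combined region, the cone at (0.5, 8) partially overlaps it — only the 90.26 mm² overlap (of its 212.27 mm²) is removed, clipping the outline — boundary = 70.74 mm. So its perimeter = 70.74 mm. Layer 34 (z = 10.2): the cube is absent (z outside [0, 6.5]); the r=8 sphere at (2, -1) slices to a regular 12-gon of circumradius 7.288 (√(r²−h²) with h=3.3 from center) (perimeter = 2·12·7.288·sin(180°/12) = 45.27 mm); Merging all regions: only the r=8 sphere at (2, -1) is present, so the union is just that shape — boundary = 45.27 mm; the cone at (0.5, 8) (r1=8.5→r2=5.5) has section circumradius 7.406 here — a regular 12-gon (perimeter = 2·12·7.406·sin(180°/12) = 46.00 mm); After the difference (first − rest): starting from that combined region, the cone at (0.5, 8) partially overlaps it — only the 40.41 mm² overlap (of its 164.54 mm²) is removed, clipping the outline — boundary = 45.22 mm. So its perimeter = 45.22 mm. Layer 15 is larger (70.74 vs 45.22 mm).

layer 15 (z = 4.5 mm)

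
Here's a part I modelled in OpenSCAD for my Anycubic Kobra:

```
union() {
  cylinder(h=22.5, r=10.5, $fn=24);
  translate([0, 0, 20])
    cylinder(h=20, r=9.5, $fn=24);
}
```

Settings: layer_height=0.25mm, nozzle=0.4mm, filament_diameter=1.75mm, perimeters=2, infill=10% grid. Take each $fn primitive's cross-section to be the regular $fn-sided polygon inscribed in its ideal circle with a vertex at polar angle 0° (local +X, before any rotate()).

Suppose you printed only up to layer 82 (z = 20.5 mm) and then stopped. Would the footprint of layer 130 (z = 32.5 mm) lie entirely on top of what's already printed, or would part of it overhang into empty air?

Compare the two slices. At z = 20.5: the r=10.5 cylinder gives a regular 24-gon of circumradius 10.5 (constant along its height) (area = (24/2)·10.500²·sin(360°/24) = 342.42 mm²); the r=9.5 cylinder gives a regular 24-gon of circumradius 9.5 (constant along its height) (area = (24/2)·9.500²·sin(360°/24) = 280.30 mm²); Combining (union): the r=9.5 cylinder lies entirely inside the r=10.5 cylinder, so the union is just the r=10.5 cylinder — area = 342.42 mm². At z = 32.5: the cylinder is not intersected at this z (z outside [0, 22.5]); the r=9.5 cylinder gives a regular 24-gon of circumradius 9.5 (constant along its height) (area = (24/2)·9.500²·sin(360°/24) = 280.30 mm²); Merging all regions: only the r=9.5 cylinder is present, so the union is just that shape — area = 280.30 mm². Checking containment: the cross-section at z = 32.5 is a subset of the cross-section at z = 20.5.

entirely on top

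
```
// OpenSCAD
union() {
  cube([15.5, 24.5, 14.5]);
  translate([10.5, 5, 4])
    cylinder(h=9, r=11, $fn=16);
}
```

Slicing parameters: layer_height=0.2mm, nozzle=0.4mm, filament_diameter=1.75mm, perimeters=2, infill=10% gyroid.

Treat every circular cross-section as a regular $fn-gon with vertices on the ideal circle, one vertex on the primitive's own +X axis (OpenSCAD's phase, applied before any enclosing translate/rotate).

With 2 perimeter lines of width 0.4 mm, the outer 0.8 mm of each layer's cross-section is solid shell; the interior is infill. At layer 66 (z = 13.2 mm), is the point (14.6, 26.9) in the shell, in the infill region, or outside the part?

At z = 13.2 mm: the cube (footprint 15.5×24.5) is included at this height; the cylinder at (10.5, 5) does not reach this height (z outside [4, 13]); Merging all regions: only the 15.5×24.5 cube is present, so the union is just that shape — 1 connected region. Overall, the cross-section is a single solid region. The nearest boundary edge runs (15.50, 24.50)→(0.00, 24.50); distance from the point to it = 2.40 mm. The point is not inside any of the regions above, so it lies outside the cross-section (2.40 mm from the nearest boundary).

outside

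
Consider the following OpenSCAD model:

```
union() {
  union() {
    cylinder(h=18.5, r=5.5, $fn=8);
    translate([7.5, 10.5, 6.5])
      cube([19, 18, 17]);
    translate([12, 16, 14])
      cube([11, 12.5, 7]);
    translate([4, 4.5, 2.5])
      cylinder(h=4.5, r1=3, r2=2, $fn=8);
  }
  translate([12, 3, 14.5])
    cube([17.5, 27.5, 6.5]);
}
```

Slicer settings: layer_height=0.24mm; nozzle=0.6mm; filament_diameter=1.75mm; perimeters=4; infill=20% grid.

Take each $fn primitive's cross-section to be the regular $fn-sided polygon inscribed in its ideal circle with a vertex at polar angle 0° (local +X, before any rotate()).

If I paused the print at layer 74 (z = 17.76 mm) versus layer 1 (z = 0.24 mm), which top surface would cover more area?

layer 74 (z = 17.76 mm)

Layer 74 (z = 17.76): the cylinder: section is a regular 8-gon, circumradius r=5.5 (area = (8/2)·5.500²·sin(360°/8) = 85.56 mm²); the cube at (7.5, 10.5) is present — its section is the full 19×18 rectangle (area 342.00 mm²); the 11×12.5 cube at (12, 16) contributes its full rectangle (area 137.50 mm²); the cone at (4, 4.5) is not intersected at this z (z outside [2.5, 7]); Merging all regions: the regions partially overlap — summed areas 565.06 mm² minus the doubly-counted overlap 137.50 mm² gives 427.56 mm² — area = 427.56 mm²; the cube at (12, 3) (footprint 17.5×27.5) is included at this height (area 481.25 mm²); Taking the union: the regions partially overlap — summed areas 908.81 mm² minus the doubly-counted overlap 261.00 mm² gives 647.81 mm² — area = 647.81 mm². So its area = 647.81 mm². Layer 1 (z = 0.24): the r=5.5 cylinder gives a regular 8-gon of circumradius 5.5 (constant along its height) (area = (8/2)·5.500²·sin(360°/8) = 85.56 mm²); the cube at (7.5, 10.5) is not intersected at this z (z outside [6.5, 23.5]); the cube at (12, 16) is not intersected at this z (z outside [14, 21]); the cone at (4, 4.5) is absent (z outside [2.5, 7]); Taking the union: only the r=5.5 cylinder is present, so the union is just that shape — area = 85.56 mm²; the cube at (12, 3) is not intersected at this z (z outside [14.5, 21]); Combining (union): only that combined region is present, so the union is just that shape — area = 85.56 mm². So its area = 85.56 mm². Layer 74 is larger (647.81 vs 85.56 mm²).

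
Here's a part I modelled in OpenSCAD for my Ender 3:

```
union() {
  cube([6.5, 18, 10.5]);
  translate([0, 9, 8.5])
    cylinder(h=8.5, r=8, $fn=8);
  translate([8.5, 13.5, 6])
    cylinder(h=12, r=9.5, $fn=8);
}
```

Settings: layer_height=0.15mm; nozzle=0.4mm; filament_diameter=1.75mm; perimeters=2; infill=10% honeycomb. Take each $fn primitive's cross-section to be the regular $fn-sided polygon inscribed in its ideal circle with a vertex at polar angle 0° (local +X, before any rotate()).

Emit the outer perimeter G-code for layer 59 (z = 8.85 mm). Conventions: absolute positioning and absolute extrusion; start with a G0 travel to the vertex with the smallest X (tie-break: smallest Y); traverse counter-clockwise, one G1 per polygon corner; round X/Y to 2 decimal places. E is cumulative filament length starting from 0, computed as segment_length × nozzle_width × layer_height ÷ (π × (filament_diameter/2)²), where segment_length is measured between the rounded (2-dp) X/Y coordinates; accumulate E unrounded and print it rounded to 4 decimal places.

G0 X-8.00 Y9.00 Z8.85
G1 X-5.66 Y3.34 E0.1528
G1 X0.00 Y1.00 E0.3056
G1 X0.00 Y0.00 E0.3305
G1 X6.50 Y0.00 E0.4926
G1 X6.50 Y4.83 E0.6131
G1 X8.50 Y4.00 E0.6671
G1 X15.22 Y6.78 E0.8486
G1 X18.00 Y13.50 E1.0300
G1 X15.22 Y20.22 E1.2114
G1 X8.50 Y23.00 E1.3928
G1 X1.78 Y20.22 E1.5742
G1 X0.86 Y18.00 E1.6341
G1 X0.00 Y18.00 E1.6556
G1 X0.00 Y17.00 E1.6805
G1 X-5.66 Y14.66 E1.8333
G1 X-8.00 Y9.00 E1.9861

At z = 8.85 mm: the cube is present — its section is the full 6.5×18 rectangle; the r=8 cylinder at (0, 9) contributes a regular 8-gon of circumradius 8; the cylinder at (8.5, 13.5): section is a regular 8-gon, circumradius r=9.5; Combining (union): the regions partially overlap (shared area 165.71 mm²), so overlapping operands fuse into one piece — 1 connected region. The outline is a single polygon with 16 vertices. Extrusion per mm of travel: 0.4 × 0.15 / (π × 0.875²) = 0.024945. Accumulating E over each segment gives final E = 1.9861.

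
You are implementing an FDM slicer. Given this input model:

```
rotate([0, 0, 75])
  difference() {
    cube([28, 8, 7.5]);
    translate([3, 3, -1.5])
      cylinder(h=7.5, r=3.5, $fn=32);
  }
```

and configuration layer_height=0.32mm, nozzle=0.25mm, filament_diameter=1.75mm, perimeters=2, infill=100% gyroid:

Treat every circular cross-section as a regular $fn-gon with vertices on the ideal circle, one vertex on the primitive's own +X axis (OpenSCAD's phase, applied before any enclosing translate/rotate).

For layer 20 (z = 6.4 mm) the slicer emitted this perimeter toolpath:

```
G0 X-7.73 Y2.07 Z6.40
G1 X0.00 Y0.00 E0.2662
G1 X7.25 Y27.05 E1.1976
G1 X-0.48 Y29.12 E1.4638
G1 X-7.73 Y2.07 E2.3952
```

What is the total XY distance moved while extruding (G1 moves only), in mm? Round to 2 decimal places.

Sum the Euclidean lengths of each G1 segment: total = 72.01 mm.

72.01 mm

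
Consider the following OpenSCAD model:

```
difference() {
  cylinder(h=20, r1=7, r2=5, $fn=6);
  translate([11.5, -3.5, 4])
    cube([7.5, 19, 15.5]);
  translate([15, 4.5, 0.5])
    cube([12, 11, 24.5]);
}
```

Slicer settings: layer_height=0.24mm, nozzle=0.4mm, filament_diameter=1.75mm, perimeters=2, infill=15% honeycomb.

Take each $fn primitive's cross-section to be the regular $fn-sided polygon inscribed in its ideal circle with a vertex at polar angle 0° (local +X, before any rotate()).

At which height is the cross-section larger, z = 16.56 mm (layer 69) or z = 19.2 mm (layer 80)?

layer 69 (z = 16.56 mm)

Layer 69 (z = 16.56): the cone: at t=0.828 of its height the radius interpolates to r₁+(r₂−r₁)t = 5.344, giving a regular 6-gon of that circumradius (area = (6/2)·5.344²·sin(360°/6) = 74.20 mm²); the cube at (11.5, -3.5) (footprint 7.5×19) is included at this height (area 142.50 mm²); the 12×11 cube at (15, 4.5) contributes its full rectangle (area 132.00 mm²); Subtracting the remaining from the first: starting from the cone (74.20 mm²), the 7.5×19 cube at (11.5, -3.5) misses the remaining region (no effect); the 12×11 cube at (15, 4.5) misses the remaining region (no effect) — area = 74.20 mm². So its area = 74.20 mm². Layer 80 (z = 19.2): the cone: at t=0.960 of its height the radius interpolates to r₁+(r₂−r₁)t = 5.080, giving a regular 6-gon of that circumradius (area = (6/2)·5.080²·sin(360°/6) = 67.05 mm²); the cube at (11.5, -3.5) is present — its section is the full 7.5×19 rectangle (area 142.50 mm²); the cube at (15, 4.5) is present — its section is the full 12×11 rectangle (area 132.00 mm²); Subtracting the remaining from the first: starting from the cone (67.05 mm²), the 7.5×19 cube at (11.5, -3.5) misses the remaining region (no effect); the 12×11 cube at (15, 4.5) misses the remaining region (no effect) — area = 67.05 mm². So its area = 67.05 mm². Layer 69 is larger (74.20 vs 67.05 mm²).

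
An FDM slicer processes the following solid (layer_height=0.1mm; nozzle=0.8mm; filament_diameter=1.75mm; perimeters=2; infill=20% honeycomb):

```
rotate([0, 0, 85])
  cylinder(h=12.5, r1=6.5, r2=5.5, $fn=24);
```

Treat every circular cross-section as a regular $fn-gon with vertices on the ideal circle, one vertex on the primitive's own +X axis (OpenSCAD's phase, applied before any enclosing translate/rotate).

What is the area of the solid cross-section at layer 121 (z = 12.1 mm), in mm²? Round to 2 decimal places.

At z = 12.1 mm: the cone contributes a regular 24-gon of circumradius 5.532 (interpolated between r1=6.5 and r2=5.5 at t=0.968) (area = (24/2)·5.532²·sin(360°/24) = 95.05 mm²); (rotated 85° about Z; rotation is an isometry so areas/perimeters/island counts are preserved). Overall, the cross-section is a single solid region. Net area = 95.05 mm².

95.05 mm²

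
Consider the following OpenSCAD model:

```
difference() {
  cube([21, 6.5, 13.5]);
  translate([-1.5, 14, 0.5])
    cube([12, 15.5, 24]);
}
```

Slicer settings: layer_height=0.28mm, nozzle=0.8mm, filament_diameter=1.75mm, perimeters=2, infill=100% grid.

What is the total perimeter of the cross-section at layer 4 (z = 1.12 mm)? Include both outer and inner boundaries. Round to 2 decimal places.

55.00 mm

At z = 1.12 mm: the cube (footprint 21×6.5) is included at this height (perimeter 55.00 mm); the 12×15.5 cube at (-1.5, 14) contributes its full rectangle (perimeter 55.00 mm); After the difference (first − rest): starting from the 21×6.5 cube, the 12×15.5 cube at (-1.5, 14) misses the remaining region (no effect) — boundary = 55.00 mm. Overall, the cross-section is a single solid region. Total boundary length (outer) = 55.00 mm.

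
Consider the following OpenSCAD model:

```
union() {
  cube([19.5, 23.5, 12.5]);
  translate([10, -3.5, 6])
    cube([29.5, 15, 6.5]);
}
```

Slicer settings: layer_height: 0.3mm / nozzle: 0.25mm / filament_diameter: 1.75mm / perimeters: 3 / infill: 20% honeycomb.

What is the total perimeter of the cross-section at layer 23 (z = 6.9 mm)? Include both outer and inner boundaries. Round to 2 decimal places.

133.00 mm

At z = 6.9 mm: the cube (footprint 19.5×23.5) is included at this height (perimeter 86.00 mm); the cube at (10, -3.5) is present — its section is the full 29.5×15 rectangle (perimeter 89.00 mm); Taking the union: the regions partially overlap (shared area 109.25 mm²), so the edge portions inside another operand are dropped and the merged outline is re-measured after clipping — boundary = 133.00 mm. Overall, the cross-section is a single solid region. Total boundary length (outer) = 133.00 mm.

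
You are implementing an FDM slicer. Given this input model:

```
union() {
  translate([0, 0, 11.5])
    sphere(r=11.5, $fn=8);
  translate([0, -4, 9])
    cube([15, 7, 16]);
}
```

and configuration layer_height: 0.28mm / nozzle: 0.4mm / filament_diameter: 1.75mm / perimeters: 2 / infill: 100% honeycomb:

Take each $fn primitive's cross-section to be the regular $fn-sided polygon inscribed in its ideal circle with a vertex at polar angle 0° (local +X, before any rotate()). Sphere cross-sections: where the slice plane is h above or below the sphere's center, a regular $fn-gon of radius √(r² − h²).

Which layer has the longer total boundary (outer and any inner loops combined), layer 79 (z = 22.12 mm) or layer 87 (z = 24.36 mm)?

layer 79 (z = 22.12 mm)

Layer 79 (z = 22.12): the sphere: section is a regular 8-gon, circumradius = √(r²−h²) = √(11.5²−10.62²) = 4.412 (perimeter = 2·8·4.412·sin(180°/8) = 27.01 mm); the cube at (0, -4) (footprint 15×7) is included at this height (perimeter 44.00 mm); Taking the union: the regions partially overlap (shared area 24.93 mm²), so the edge portions inside another operand are dropped and the merged outline is re-measured after clipping — boundary = 50.93 mm. So its perimeter = 50.93 mm. Layer 87 (z = 24.36): the sphere is absent (|z−center|=12.860 > r=11.5); the cube at (0, -4) (footprint 15×7) is included at this height (perimeter 44.00 mm); Combining (union): only the 15×7 cube at (0, -4) is present, so the union is just that shape — boundary = 44.00 mm. So its perimeter = 44.00 mm. Layer 79 is larger (50.93 vs 44.00 mm).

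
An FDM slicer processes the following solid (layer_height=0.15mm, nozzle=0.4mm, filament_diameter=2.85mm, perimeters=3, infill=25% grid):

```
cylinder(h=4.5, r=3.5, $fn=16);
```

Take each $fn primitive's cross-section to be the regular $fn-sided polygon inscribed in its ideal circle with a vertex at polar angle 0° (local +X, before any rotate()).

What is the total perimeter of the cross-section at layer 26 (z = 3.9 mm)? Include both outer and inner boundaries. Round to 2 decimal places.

At z = 3.9 mm: the r=3.5 cylinder contributes a regular 16-gon of circumradius 3.5 (perimeter = 2·16·3.500·sin(180°/16) = 21.85 mm). Overall, the cross-section is a single solid region. Total boundary length (outer) = 21.85 mm.

21.85 mm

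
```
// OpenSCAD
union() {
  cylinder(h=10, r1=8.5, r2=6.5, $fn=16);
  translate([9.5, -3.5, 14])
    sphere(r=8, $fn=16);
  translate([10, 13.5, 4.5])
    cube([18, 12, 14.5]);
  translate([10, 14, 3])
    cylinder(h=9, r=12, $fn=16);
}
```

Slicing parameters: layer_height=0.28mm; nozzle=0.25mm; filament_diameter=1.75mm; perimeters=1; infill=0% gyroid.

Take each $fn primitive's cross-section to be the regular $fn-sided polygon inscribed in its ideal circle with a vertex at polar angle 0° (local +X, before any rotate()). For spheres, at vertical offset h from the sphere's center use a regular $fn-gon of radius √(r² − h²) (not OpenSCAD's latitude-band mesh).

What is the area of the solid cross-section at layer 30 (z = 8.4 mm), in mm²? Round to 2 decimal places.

766.43 mm²

At z = 8.4 mm: the cone contributes a regular 16-gon of circumradius 6.820 (interpolated between r1=8.5 and r2=6.5 at t=0.840) (area = (16/2)·6.820²·sin(360°/16) = 142.40 mm²); the sphere at (9.5, -3.5): section is a regular 16-gon, circumradius = √(r²−h²) = √(8²−5.6²) = 5.713 (area = (16/2)·5.713²·sin(360°/16) = 99.93 mm²); the 18×12 cube at (10, 13.5) contributes its full rectangle (area 216.00 mm²); the r=12 cylinder at (10, 14) contributes a regular 16-gon of circumradius 12 (area = (16/2)·12.000²·sin(360°/16) = 440.85 mm²); Merging all regions: the regions partially overlap — summed areas 899.17 mm² minus the doubly-counted overlap 132.74 mm² gives 766.43 mm² — area = 766.43 mm². Overall, the cross-section is one region with 1 hole. Net area = 766.43 mm².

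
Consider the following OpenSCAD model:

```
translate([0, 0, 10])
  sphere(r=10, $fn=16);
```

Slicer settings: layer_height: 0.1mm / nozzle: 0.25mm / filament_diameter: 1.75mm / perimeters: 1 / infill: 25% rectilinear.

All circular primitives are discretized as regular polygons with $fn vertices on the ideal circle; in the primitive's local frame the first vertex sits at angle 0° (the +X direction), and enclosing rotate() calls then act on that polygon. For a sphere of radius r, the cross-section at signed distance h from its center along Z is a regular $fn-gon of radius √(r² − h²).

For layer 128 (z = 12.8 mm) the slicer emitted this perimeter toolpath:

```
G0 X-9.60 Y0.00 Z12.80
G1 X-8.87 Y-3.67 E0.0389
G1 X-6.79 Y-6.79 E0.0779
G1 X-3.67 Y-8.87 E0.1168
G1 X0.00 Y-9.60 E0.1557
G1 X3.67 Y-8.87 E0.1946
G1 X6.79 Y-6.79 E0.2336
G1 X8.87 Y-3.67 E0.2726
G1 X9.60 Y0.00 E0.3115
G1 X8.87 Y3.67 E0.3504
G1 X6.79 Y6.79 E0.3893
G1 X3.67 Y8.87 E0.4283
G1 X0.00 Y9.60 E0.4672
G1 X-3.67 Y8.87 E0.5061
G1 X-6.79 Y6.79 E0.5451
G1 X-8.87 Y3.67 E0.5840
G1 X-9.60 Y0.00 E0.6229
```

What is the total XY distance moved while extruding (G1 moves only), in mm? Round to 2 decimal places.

Sum the Euclidean lengths of each G1 segment: total = 59.93 mm.

59.93 mm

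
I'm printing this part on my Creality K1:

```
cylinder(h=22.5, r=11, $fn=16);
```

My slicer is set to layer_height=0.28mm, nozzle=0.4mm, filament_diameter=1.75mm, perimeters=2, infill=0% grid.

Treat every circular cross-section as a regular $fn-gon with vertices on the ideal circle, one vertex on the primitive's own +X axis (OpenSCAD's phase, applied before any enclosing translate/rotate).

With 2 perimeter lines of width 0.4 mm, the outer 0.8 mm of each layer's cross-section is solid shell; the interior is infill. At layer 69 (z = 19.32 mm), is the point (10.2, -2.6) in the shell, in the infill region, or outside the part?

At z = 19.32 mm: the cylinder: section is a regular 16-gon, circumradius r=11. Overall, the cross-section is a single solid region. The nearest boundary edge runs (10.16, -4.21)→(11.00, 0.00); distance from the point to it = 0.28 mm. The point is inside the cross-section, 0.28 mm from the nearest boundary — within the 0.8 mm shell band (2 × 0.4).

shell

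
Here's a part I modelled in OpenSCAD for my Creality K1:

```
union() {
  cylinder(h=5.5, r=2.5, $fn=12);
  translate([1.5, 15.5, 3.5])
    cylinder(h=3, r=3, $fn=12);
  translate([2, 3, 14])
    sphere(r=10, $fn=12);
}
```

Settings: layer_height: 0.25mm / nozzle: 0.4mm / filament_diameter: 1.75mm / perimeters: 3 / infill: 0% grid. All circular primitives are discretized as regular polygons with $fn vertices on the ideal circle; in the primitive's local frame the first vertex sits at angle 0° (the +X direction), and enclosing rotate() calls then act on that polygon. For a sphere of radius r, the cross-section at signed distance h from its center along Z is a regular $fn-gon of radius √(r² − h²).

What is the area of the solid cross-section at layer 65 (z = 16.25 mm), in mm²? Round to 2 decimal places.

284.81 mm²

At z = 16.25 mm: the cylinder does not reach this height (z outside [0, 5.5]); the cylinder at (1.5, 15.5) is absent (z outside [3.5, 6.5]); the r=10 sphere at (2, 3) contributes a regular 12-gon of circumradius √(10²−2.25²) = 9.744 (area = (12/2)·9.744²·sin(360°/12) = 284.81 mm²); Merging all regions: only the r=10 sphere at (2, 3) is present, so the union is just that shape — area = 284.81 mm². Overall, the cross-section is a single solid region. Net area = 284.81 mm².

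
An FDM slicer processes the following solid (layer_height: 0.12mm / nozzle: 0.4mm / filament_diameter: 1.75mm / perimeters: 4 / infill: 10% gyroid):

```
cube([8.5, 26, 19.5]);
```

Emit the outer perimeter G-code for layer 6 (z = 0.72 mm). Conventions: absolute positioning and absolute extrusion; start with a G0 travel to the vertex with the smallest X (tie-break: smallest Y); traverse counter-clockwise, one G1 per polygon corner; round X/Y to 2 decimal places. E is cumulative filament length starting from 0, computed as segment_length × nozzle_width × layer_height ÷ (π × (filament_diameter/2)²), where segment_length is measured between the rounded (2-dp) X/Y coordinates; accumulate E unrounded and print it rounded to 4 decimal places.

G0 X0.00 Y0.00 Z0.72
G1 X8.50 Y0.00 E0.1696
G1 X8.50 Y26.00 E0.6885
G1 X0.00 Y26.00 E0.8581
G1 X0.00 Y0.00 E1.3770

At z = 0.72 mm: the cube is present — its section is the full 8.5×26 rectangle. The outline is a single polygon with 4 vertices. Extrusion per mm of travel: 0.4 × 0.12 / (π × 0.875²) = 0.019956. Accumulating E over each segment gives final E = 1.3770.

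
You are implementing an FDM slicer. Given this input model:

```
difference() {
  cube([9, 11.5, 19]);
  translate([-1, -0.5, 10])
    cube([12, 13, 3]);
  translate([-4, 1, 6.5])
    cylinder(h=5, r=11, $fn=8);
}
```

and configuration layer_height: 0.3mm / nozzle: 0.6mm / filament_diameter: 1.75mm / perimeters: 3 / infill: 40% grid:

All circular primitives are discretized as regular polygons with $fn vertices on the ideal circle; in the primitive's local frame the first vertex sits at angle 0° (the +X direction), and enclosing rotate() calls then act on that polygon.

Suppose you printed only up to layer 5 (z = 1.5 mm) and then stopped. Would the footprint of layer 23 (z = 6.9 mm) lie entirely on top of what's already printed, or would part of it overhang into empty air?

entirely on top

Compare the two slices. At z = 1.5: the 9×11.5 cube contributes its full rectangle (area 103.50 mm²); the cube at (-1, -0.5) does not reach this height (z outside [10, 13]); the cylinder at (-4, 1) is absent (z outside [6.5, 11.5]); Subtracting the remaining from the first: none of the subtracted shapes is present at this height, so the 9×11.5 cube is unchanged — area = 103.50 mm². At z = 6.9: the cube is present — its section is the full 9×11.5 rectangle (area 103.50 mm²); the cube at (-1, -0.5) is not intersected at this z (z outside [10, 13]); the r=11 cylinder at (-4, 1) contributes a regular 8-gon of circumradius 11 (area = (8/2)·11.000²·sin(360°/8) = 342.24 mm²); After the difference (first − rest): starting from the 9×11.5 cube (103.50 mm²), the r=11 cylinder at (-4, 1) partially overlaps it — only the 51.67 mm² overlap (of its 342.24 mm²) is removed, clipping the outline — area = 51.83 mm². Checking containment: the cross-section at z = 6.9 is a subset of the cross-section at z = 1.5.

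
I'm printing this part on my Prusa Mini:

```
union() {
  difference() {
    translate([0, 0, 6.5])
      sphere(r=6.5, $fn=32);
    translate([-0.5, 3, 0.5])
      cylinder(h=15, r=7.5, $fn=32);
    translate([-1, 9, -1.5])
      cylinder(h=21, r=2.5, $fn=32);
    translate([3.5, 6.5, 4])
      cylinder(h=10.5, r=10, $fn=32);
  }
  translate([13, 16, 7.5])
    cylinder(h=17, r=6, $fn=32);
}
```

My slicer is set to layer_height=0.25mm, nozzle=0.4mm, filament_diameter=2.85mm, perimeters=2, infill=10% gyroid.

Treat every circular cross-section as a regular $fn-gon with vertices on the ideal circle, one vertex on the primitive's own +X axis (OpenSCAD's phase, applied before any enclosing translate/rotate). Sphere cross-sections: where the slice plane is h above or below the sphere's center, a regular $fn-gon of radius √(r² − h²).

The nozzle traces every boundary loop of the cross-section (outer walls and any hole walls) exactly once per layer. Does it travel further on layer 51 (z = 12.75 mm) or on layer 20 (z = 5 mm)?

layer 51 (z = 12.75 mm)

Layer 51 (z = 12.75): the r=6.5 sphere contributes a regular 32-gon of circumradius √(6.5²−6.25²) = 1.785 (perimeter = 2·32·1.785·sin(180°/32) = 11.20 mm); the r=7.5 cylinder at (-0.5, 3) gives a regular 32-gon of circumradius 7.5 (constant along its height) (perimeter = 2·32·7.500·sin(180°/32) = 47.05 mm); the r=2.5 cylinder at (-1, 9) contributes a regular 32-gon of circumradius 2.5 (perimeter = 2·32·2.500·sin(180°/32) = 15.68 mm); the cylinder at (3.5, 6.5): section is a regular 32-gon, circumradius r=10 (perimeter = 2·32·10.000·sin(180°/32) = 62.73 mm); After the difference (first − rest): starting from the r=6.5 sphere, the r=7.5 cylinder at (-0.5, 3) covers all of what remains (removes everything); the r=2.5 cylinder at (-1, 9) misses the remaining region (no effect); the r=10 cylinder at (3.5, 6.5) misses the remaining region (no effect) — nothing remains; the cylinder at (13, 16): section is a regular 32-gon, circumradius r=6 (perimeter = 2·32·6.000·sin(180°/32) = 37.64 mm); Taking the union: only the r=6 cylinder at (13, 16) is present, so the union is just that shape — boundary = 37.64 mm. So its perimeter = 37.64 mm. Layer 20 (z = 5): the r=6.5 sphere contributes a regular 32-gon of circumradius √(6.5²−1.5²) = 6.325 (perimeter = 2·32·6.325·sin(180°/32) = 39.67 mm); the cylinder at (-0.5, 3): section is a regular 32-gon, circumradius r=7.5 (perimeter = 2·32·7.500·sin(180°/32) = 47.05 mm); the r=2.5 cylinder at (-1, 9) gives a regular 32-gon of circumradius 2.5 (constant along its height) (perimeter = 2·32·2.500·sin(180°/32) = 15.68 mm); the cylinder at (3.5, 6.5): section is a regular 32-gon, circumradius r=10 (perimeter = 2·32·10.000·sin(180°/32) = 62.73 mm); After the difference (first − rest): starting from the r=6.5 sphere, the r=7.5 cylinder at (-0.5, 3) partially overlaps it — only the 105.43 mm² overlap (of its 175.58 mm²) is removed, clipping the outline; the r=2.5 cylinder at (-1, 9) misses the remaining region (no effect); the r=10 cylinder at (3.5, 6.5) partially overlaps it — only the 2.81 mm² overlap (of its 312.14 mm²) is removed, clipping the outline — boundary = 26.26 mm; the cylinder at (13, 16) does not reach this height (z outside [7.5, 24.5]); Combining (union): only that combined region is present, so the union is just that shape — boundary = 26.26 mm. So its perimeter = 26.26 mm. Layer 51 is larger (37.64 vs 26.26 mm).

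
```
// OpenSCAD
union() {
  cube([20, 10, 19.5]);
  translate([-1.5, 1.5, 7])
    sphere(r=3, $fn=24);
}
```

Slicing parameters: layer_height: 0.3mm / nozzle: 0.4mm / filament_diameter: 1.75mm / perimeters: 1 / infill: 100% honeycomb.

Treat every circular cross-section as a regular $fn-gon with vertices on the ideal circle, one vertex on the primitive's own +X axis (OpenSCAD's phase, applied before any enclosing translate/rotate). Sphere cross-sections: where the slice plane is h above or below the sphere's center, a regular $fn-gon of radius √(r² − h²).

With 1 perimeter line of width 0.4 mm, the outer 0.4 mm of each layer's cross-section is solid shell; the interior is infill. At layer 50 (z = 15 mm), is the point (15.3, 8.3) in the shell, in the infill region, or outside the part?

infill

At z = 15 mm: the cube (footprint 20×10) is included at this height; the sphere at (-1.5, 1.5) does not reach this height (|z−center|=8.000 > r=3); Combining (union): only the 20×10 cube is present, so the union is just that shape — 1 connected region. Overall, the cross-section is a single solid region. The nearest boundary edge runs (20.00, 10.00)→(0.00, 10.00); distance from the point to it = 1.70 mm. The point is inside the cross-section and 1.70 mm from the nearest boundary — more than the 0.4 mm shell width (1 × 0.4), so it's in the infill interior.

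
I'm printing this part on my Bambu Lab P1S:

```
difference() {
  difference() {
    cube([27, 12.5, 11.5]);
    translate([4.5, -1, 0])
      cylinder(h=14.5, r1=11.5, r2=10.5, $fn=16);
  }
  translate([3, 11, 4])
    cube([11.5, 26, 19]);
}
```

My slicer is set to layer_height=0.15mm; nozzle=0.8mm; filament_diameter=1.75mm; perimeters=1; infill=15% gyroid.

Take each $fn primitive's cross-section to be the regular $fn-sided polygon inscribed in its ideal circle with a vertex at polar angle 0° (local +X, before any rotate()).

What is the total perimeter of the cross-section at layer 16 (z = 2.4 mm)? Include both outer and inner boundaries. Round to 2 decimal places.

75.29 mm

At z = 2.4 mm: the cube (footprint 27×12.5) is included at this height (perimeter 79.00 mm); the cone at (4.5, -1): at t=0.166 of its height the radius interpolates to r₁+(r₂−r₁)t = 11.334, giving a regular 16-gon of that circumradius (perimeter = 2·16·11.334·sin(180°/16) = 70.76 mm); Taking the first minus the rest: starting from the 27×12.5 cube, the cone at (4.5, -1) partially overlaps it — only the 131.58 mm² overlap (of its 393.31 mm²) is removed, clipping the outline — boundary = 75.29 mm; the cube at (3, 11) is absent (z outside [4, 23]); After the difference (first − rest): none of the subtracted shapes is present at this height, so that combined region is unchanged — boundary = 75.29 mm. Overall, the cross-section is a single solid region. Total boundary length (outer) = 75.29 mm.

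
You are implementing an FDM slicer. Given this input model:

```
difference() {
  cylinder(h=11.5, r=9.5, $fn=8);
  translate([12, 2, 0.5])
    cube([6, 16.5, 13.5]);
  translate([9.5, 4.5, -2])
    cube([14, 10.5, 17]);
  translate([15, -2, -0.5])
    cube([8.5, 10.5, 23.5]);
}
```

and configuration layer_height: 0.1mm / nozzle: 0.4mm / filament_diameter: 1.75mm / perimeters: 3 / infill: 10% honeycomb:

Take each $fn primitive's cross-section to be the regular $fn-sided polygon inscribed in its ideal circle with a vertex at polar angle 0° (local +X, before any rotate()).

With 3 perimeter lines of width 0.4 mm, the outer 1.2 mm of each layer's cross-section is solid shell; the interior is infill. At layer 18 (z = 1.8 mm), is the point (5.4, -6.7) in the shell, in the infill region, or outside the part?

At z = 1.8 mm: the cylinder: section is a regular 8-gon, circumradius r=9.5; the cube at (12, 2) is present — its section is the full 6×16.5 rectangle; the cube at (9.5, 4.5) is present — its section is the full 14×10.5 rectangle; the cube at (15, -2) (footprint 8.5×10.5) is included at this height; After the difference (first − rest): starting from the r=9.5 cylinder, the 6×16.5 cube at (12, 2) misses the remaining region (no effect); the 14×10.5 cube at (9.5, 4.5) misses the remaining region (no effect); the 8.5×10.5 cube at (15, -2) misses the remaining region (no effect) — 1 connected region. Overall, the cross-section is a single solid region. The nearest boundary edge runs (6.72, -6.72)→(-0.00, -9.50); distance from the point to it = 0.52 mm. The point is inside the cross-section, 0.52 mm from the nearest boundary — within the 1.2 mm shell band (3 × 0.4).

shell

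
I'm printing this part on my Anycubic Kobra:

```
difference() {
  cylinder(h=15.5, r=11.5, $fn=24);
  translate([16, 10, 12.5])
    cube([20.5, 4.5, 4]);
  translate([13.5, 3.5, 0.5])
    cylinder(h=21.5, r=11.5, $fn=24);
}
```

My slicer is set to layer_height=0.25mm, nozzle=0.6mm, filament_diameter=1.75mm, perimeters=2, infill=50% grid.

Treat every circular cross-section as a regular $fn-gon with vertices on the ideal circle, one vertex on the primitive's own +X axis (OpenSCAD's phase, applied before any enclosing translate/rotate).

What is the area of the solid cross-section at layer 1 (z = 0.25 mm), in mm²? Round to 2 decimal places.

410.75 mm²

At z = 0.25 mm: the r=11.5 cylinder contributes a regular 24-gon of circumradius 11.5 (area = (24/2)·11.500²·sin(360°/24) = 410.75 mm²); the cube at (16, 10) is absent (z outside [12.5, 16.5]); the cylinder at (13.5, 3.5) is absent (z outside [0.5, 22]); Subtracting the remaining from the first: none of the subtracted shapes is present at this height, so the r=11.5 cylinder is unchanged — area = 410.75 mm². Overall, the cross-section is a single solid region. Net area = 410.75 mm².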